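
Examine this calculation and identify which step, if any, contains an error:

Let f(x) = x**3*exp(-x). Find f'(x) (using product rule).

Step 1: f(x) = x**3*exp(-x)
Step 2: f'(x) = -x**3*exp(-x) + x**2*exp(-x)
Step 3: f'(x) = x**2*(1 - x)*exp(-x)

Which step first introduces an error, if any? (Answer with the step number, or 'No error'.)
Step 2

Step 2 is incorrect due to a wrong coefficient.
The step shows: -x**3*exp(-x) + x**2*exp(-x)
The correct value should be: -x**3*exp(-x) + 3*x**2*exp(-x)

Explanation: The coefficient 3 was incorrectly written as 1: the term 3*x**2*exp(-x) was incorrectly written as x**2*exp(-x)
The later steps are derived from this incorrect expression, so the error originates in Step 2.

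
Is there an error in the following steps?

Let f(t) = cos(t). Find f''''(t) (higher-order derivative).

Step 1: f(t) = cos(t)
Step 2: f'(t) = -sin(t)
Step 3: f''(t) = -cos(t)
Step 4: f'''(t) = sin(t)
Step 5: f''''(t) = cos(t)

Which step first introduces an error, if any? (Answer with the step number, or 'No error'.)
No error

All steps in this derivation are correct.
The final answer f''''(t) = cos(t) is valid.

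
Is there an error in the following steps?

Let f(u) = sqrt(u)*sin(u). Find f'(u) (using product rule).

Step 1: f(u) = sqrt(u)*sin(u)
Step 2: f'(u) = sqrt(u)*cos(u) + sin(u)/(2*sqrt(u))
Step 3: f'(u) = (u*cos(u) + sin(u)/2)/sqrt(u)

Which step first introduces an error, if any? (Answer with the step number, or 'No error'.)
No error

All steps in this derivation are correct.
The final answer f'(u) = (u*cos(u) + sin(u)/2)/sqrt(u) is valid.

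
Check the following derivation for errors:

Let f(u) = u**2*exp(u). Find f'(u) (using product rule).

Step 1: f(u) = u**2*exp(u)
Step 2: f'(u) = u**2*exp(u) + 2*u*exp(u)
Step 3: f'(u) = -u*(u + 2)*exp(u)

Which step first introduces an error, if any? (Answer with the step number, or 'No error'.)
Step 3

Step 3 is incorrect due to a sign flip.
The step shows: -u*(u + 2)*exp(u)
The correct value should be: u*(u + 2)*exp(u)

Explanation: The sign of the whole expression was flipped: the term u*(u + 2)*exp(u) was incorrectly written as -u*(u + 2)*exp(u)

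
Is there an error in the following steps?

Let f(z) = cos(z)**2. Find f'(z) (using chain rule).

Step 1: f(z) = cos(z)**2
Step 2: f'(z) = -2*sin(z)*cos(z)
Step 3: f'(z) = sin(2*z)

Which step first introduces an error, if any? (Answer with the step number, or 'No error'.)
Step 3

Step 3 is incorrect due to a sign flip.
The step shows: sin(2*z)
The correct value should be: -sin(2*z)

Explanation: The sign of the whole expression was flipped: the term -sin(2*z) was incorrectly written as sin(2*z)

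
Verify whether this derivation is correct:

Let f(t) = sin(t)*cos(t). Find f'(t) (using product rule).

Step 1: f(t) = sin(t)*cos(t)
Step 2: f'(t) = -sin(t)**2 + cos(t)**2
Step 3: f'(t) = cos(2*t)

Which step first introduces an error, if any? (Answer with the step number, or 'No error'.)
No error

All steps in this derivation are correct.
The final answer f'(t) = cos(2*t) is valid.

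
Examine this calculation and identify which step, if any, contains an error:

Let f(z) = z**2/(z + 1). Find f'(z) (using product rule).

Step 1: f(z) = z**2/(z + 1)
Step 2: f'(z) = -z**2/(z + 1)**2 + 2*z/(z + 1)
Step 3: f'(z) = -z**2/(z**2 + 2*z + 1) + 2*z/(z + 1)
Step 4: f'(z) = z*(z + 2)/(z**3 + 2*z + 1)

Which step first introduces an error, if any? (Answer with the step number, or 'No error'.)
Step 4

Step 4 is incorrect due to a wrong exponent.
The step shows: z*(z + 2)/(z**3 + 2*z + 1)
The correct value should be: z*(z + 2)/(z**2 + 2*z + 1)

Explanation: The exponent 2 on z was incorrectly written as 3: the term z*(z + 2)/(z**2 + 2*z + 1) was incorrectly written as z*(z + 2)/(z**3 + 2*z + 1)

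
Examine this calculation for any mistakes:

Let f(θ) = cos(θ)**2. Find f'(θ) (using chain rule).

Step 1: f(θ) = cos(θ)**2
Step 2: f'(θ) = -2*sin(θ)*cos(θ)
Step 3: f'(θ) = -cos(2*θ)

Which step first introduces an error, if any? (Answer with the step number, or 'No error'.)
Step 3

Step 3 is incorrect due to a wrong trig function.
The step shows: -cos(2*θ)
The correct value should be: -sin(2*θ)

Explanation: sin(2*θ) was incorrectly written as cos(2*θ): the term -sin(2*θ) was incorrectly written as -cos(2*θ)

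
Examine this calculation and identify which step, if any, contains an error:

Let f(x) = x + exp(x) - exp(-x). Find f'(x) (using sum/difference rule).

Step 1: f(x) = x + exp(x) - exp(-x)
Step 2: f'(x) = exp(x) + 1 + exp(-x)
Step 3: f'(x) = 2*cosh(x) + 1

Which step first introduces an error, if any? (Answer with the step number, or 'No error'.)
No error

All steps in this derivation are correct.
The final answer f'(x) = 2*cosh(x) + 1 is valid.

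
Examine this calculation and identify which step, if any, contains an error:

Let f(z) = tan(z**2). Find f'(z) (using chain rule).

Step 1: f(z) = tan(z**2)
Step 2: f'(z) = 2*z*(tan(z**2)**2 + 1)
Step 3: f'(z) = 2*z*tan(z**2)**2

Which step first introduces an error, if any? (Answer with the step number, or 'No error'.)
Step 3

Step 3 is incorrect due to a dropped term.
The step shows: 2*z*tan(z**2)**2
The correct value should be: 2*z*tan(z**2)**2 + 2*z

Explanation: A term was dropped: the term 2*z was incorrectly omitted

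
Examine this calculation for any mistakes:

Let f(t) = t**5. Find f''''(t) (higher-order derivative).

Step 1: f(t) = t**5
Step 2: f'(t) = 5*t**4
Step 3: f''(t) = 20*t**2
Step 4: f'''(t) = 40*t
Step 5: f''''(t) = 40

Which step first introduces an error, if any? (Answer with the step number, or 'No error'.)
Step 3

Step 3 is incorrect due to a wrong exponent.
The step shows: 20*t**2
The correct value should be: 20*t**3

Explanation: The exponent 3 on t was incorrectly written as 2: the term 20*t**3 was incorrectly written as 20*t**2
The later steps are derived from this incorrect expression, so the error originates in Step 3.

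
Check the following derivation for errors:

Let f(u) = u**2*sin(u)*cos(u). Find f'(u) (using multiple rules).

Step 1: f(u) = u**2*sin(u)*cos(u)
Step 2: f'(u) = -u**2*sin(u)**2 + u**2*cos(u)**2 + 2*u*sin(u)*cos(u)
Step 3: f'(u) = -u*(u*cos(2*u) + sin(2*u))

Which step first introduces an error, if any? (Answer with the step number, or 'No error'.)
Step 3

Step 3 is incorrect due to a sign flip.
The step shows: -u*(u*cos(2*u) + sin(2*u))
The correct value should be: u*(u*cos(2*u) + sin(2*u))

Explanation: The sign of the whole expression was flipped: the term u*(u*cos(2*u) + sin(2*u)) was incorrectly written as -u*(u*cos(2*u) + sin(2*u))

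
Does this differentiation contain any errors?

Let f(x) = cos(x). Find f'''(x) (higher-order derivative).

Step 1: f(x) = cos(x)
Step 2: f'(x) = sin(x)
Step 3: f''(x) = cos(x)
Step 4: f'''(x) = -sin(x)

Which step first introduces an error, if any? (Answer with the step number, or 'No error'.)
Step 2

Step 2 is incorrect due to a sign flip.
The step shows: sin(x)
The correct value should be: -sin(x)

Explanation: The sign of the whole expression was flipped: the term -sin(x) was incorrectly written as sin(x)
The later steps are derived from this incorrect expression, so the error originates in Step 2.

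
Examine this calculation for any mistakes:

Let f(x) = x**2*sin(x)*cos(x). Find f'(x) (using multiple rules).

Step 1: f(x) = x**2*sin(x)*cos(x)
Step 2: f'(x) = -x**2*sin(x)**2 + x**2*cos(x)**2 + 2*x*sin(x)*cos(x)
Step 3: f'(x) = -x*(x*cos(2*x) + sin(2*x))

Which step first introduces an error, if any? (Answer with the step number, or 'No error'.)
Step 3

Step 3 is incorrect due to a sign flip.
The step shows: -x*(x*cos(2*x) + sin(2*x))
The correct value should be: x*(x*cos(2*x) + sin(2*x))

Explanation: The sign of the whole expression was flipped: the term x*(x*cos(2*x) + sin(2*x)) was incorrectly written as -x*(x*cos(2*x) + sin(2*x))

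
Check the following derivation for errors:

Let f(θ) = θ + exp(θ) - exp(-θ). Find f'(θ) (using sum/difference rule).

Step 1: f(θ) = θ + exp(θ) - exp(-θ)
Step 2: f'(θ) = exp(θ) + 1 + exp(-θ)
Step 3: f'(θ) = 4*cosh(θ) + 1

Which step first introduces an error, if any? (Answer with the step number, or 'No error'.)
Step 3

Step 3 is incorrect due to a wrong coefficient.
The step shows: 4*cosh(θ) + 1
The correct value should be: 2*cosh(θ) + 1

Explanation: The coefficient 2 was incorrectly written as 4: the term 2*cosh(θ) was incorrectly written as 4*cosh(θ)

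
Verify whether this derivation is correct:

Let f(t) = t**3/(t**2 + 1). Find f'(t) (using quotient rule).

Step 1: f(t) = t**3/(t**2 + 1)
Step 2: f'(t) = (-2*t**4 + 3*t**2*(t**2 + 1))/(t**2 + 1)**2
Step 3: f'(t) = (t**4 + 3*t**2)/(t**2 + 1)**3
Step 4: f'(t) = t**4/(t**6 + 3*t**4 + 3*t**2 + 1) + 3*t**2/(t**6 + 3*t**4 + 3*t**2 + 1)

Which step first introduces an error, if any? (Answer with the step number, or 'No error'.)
Step 3

Step 3 is incorrect due to a wrong exponent.
The step shows: (t**4 + 3*t**2)/(t**2 + 1)**3
The correct value should be: (t**4 + 3*t**2)/(t**2 + 1)**2

Explanation: The exponent -2 on t**2 + 1 was incorrectly written as -3: the term (t**4 + 3*t**2)/(t**2 + 1)**2 was incorrectly written as (t**4 + 3*t**2)/(t**2 + 1)**3
The later steps are derived from this incorrect expression, so the error originates in Step 3.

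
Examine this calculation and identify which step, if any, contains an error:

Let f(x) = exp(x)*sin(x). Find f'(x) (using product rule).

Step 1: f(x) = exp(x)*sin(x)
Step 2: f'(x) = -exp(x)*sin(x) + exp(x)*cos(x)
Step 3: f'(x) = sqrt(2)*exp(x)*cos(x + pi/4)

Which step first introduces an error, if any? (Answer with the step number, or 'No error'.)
Step 2

Step 2 is incorrect due to a sign flip.
The step shows: -exp(x)*sin(x) + exp(x)*cos(x)
The correct value should be: exp(x)*sin(x) + exp(x)*cos(x)

Explanation: The sign of one term was flipped: the term exp(x)*sin(x) was incorrectly written as -exp(x)*sin(x)
The later steps are derived from this incorrect expression, so the error originates in Step 2.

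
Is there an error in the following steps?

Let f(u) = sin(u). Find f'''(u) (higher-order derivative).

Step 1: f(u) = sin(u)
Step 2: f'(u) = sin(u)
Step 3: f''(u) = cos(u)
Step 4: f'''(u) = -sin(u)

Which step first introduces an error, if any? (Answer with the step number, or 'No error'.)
Step 2

Step 2 is incorrect due to a wrong trig function.
The step shows: sin(u)
The correct value should be: cos(u)

Explanation: cos(u) was incorrectly written as sin(u): the term cos(u) was incorrectly written as sin(u)
The later steps are derived from this incorrect expression, so the error originates in Step 2.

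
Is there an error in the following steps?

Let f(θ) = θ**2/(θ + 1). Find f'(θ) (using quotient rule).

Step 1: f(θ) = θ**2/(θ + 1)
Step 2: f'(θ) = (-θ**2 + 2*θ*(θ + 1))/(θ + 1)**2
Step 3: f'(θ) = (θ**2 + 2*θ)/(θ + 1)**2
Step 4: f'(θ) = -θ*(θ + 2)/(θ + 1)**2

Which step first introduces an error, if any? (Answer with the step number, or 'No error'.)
Step 4

Step 4 is incorrect due to a sign flip.
The step shows: -θ*(θ + 2)/(θ + 1)**2
The correct value should be: θ*(θ + 2)/(θ + 1)**2

Explanation: The sign of the whole expression was flipped: the term θ*(θ + 2)/(θ + 1)**2 was incorrectly written as -θ*(θ + 2)/(θ + 1)**2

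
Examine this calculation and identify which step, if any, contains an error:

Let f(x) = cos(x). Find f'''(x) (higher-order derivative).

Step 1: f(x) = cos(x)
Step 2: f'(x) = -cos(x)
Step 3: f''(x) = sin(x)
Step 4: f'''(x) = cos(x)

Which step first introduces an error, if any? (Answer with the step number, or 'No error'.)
Step 2

Step 2 is incorrect due to a wrong trig function.
The step shows: -cos(x)
The correct value should be: -sin(x)

Explanation: sin(x) was incorrectly written as cos(x): the term -sin(x) was incorrectly written as -cos(x)
The later steps are derived from this incorrect expression, so the error originates in Step 2.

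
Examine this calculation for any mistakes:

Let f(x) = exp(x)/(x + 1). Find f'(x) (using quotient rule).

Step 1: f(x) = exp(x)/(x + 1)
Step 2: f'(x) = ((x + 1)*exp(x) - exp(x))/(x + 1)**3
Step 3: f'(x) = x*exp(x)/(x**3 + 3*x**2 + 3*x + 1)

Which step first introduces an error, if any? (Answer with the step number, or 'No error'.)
Step 2

Step 2 is incorrect due to a wrong exponent.
The step shows: ((x + 1)*exp(x) - exp(x))/(x + 1)**3
The correct value should be: ((x + 1)*exp(x) - exp(x))/(x + 1)**2

Explanation: The exponent -2 on x + 1 was incorrectly written as -3: the term ((x + 1)*exp(x) - exp(x))/(x + 1)**2 was incorrectly written as ((x + 1)*exp(x) - exp(x))/(x + 1)**3
The later steps are derived from this incorrect expression, so the error originates in Step 2.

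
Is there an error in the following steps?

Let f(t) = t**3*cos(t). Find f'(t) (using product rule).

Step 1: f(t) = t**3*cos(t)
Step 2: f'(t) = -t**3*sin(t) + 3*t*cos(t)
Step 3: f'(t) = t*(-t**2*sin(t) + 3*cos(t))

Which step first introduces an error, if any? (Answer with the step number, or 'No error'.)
Step 2

Step 2 is incorrect due to a wrong exponent.
The step shows: -t**3*sin(t) + 3*t*cos(t)
The correct value should be: -t**3*sin(t) + 3*t**2*cos(t)

Explanation: The exponent 2 on t was incorrectly written as 1: the term 3*t**2*cos(t) was incorrectly written as 3*t*cos(t)
The later steps are derived from this incorrect expression, so the error originates in Step 2.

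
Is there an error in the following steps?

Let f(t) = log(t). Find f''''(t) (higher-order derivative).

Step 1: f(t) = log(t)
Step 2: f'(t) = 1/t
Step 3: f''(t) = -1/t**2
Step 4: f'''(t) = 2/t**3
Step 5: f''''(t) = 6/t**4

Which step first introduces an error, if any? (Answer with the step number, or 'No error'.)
Step 5

Step 5 is incorrect due to a sign flip.
The step shows: 6/t**4
The correct value should be: -6/t**4

Explanation: The sign of the whole expression was flipped: the term -6/t**4 was incorrectly written as 6/t**4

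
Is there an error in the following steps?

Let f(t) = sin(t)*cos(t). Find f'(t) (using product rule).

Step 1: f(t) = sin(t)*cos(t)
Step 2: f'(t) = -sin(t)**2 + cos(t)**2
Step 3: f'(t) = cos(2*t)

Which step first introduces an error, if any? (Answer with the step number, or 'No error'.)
No error

All steps in this derivation are correct.
The final answer f'(t) = cos(2*t) is valid.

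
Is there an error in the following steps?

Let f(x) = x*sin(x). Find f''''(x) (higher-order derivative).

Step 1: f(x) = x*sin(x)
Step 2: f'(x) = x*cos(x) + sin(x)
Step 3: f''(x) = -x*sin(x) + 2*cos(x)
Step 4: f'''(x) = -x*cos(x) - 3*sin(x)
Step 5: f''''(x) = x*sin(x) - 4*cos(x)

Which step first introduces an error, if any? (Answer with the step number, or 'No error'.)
No error

All steps in this derivation are correct.
The final answer f''''(x) = x*sin(x) - 4*cos(x) is valid.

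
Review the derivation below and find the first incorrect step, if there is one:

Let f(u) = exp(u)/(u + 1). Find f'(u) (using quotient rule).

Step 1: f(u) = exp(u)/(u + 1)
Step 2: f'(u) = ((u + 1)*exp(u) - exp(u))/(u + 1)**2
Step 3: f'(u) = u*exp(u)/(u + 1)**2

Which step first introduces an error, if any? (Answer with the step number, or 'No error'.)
No error

All steps in this derivation are correct.
The final answer f'(u) = u*exp(u)/(u + 1)**2 is valid.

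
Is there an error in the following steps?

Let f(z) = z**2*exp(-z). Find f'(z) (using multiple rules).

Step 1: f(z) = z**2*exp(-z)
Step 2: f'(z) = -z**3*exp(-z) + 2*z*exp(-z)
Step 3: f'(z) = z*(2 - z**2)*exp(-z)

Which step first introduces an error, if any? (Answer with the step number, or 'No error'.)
Step 2

Step 2 is incorrect due to a wrong exponent.
The step shows: -z**3*exp(-z) + 2*z*exp(-z)
The correct value should be: -z**2*exp(-z) + 2*z*exp(-z)

Explanation: The exponent 2 on z was incorrectly written as 3: the term -z**2*exp(-z) was incorrectly written as -z**3*exp(-z)
The later steps are derived from this incorrect expression, so the error originates in Step 2.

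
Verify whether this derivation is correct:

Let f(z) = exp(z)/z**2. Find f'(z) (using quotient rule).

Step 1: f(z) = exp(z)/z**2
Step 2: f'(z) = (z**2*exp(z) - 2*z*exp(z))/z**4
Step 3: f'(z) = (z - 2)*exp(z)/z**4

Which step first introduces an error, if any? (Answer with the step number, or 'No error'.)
Step 3

Step 3 is incorrect due to a wrong exponent.
The step shows: (z - 2)*exp(z)/z**4
The correct value should be: (z - 2)*exp(z)/z**3

Explanation: The exponent -3 on z was incorrectly written as -4: the term (z - 2)*exp(z)/z**3 was incorrectly written as (z - 2)*exp(z)/z**4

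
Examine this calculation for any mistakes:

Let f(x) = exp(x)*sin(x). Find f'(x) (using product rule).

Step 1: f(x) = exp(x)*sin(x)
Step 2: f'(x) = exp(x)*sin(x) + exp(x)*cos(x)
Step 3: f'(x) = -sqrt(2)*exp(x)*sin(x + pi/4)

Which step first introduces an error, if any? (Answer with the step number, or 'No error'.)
Step 3

Step 3 is incorrect due to a sign flip.
The step shows: -sqrt(2)*exp(x)*sin(x + pi/4)
The correct value should be: sqrt(2)*exp(x)*sin(x + pi/4)

Explanation: The sign of the whole expression was flipped: the term sqrt(2)*exp(x)*sin(x + pi/4) was incorrectly written as -sqrt(2)*exp(x)*sin(x + pi/4)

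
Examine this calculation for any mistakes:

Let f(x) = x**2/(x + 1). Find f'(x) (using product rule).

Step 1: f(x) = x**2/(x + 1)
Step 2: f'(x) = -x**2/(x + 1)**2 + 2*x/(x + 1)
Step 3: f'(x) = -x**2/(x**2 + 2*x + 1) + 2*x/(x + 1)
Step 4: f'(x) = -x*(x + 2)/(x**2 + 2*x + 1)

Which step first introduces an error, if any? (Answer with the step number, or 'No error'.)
Step 4

Step 4 is incorrect due to a sign flip.
The step shows: -x*(x + 2)/(x**2 + 2*x + 1)
The correct value should be: x*(x + 2)/(x**2 + 2*x + 1)

Explanation: The sign of the whole expression was flipped: the term x*(x + 2)/(x**2 + 2*x + 1) was incorrectly written as -x*(x + 2)/(x**2 + 2*x + 1)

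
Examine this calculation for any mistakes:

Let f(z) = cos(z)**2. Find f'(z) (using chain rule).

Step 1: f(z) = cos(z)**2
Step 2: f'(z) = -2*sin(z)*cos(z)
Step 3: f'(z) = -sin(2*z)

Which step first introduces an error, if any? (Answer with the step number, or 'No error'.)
No error

All steps in this derivation are correct.
The final answer f'(z) = -sin(2*z) is valid.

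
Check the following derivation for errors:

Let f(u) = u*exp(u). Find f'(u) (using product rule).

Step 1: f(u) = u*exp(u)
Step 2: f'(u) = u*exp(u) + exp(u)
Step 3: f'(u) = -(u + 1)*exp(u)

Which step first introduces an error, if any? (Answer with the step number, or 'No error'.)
Step 3

Step 3 is incorrect due to a sign flip.
The step shows: -(u + 1)*exp(u)
The correct value should be: (u + 1)*exp(u)

Explanation: The sign of the whole expression was flipped: the term (u + 1)*exp(u) was incorrectly written as -(u + 1)*exp(u)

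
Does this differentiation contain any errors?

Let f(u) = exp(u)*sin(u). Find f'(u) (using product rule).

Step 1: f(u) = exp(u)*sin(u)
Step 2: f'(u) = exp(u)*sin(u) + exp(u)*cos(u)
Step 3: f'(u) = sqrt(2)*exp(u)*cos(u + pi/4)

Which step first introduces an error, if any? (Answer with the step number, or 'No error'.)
Step 3

Step 3 is incorrect due to a wrong trig function.
The step shows: sqrt(2)*exp(u)*cos(u + pi/4)
The correct value should be: sqrt(2)*exp(u)*sin(u + pi/4)

Explanation: sin(u + pi/4) was incorrectly written as cos(u + pi/4): the term sqrt(2)*exp(u)*sin(u + pi/4) was incorrectly written as sqrt(2)*exp(u)*cos(u + pi/4)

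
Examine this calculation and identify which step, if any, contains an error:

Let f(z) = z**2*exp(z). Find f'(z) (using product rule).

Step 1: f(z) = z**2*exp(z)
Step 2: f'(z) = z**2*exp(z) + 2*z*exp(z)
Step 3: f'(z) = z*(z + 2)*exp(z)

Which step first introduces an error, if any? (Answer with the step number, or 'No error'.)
No error

All steps in this derivation are correct.
The final answer f'(z) = z*(z + 2)*exp(z) is valid.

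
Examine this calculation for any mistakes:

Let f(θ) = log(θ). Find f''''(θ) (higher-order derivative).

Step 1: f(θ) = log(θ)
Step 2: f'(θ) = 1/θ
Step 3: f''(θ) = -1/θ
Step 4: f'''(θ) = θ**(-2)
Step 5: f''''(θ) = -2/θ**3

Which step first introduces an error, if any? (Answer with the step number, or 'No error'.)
Step 3

Step 3 is incorrect due to a wrong exponent.
The step shows: -1/θ
The correct value should be: -1/θ**2

Explanation: The exponent -2 on θ was incorrectly written as -1: the term -1/θ**2 was incorrectly written as -1/θ
The later steps are derived from this incorrect expression, so the error originates in Step 3.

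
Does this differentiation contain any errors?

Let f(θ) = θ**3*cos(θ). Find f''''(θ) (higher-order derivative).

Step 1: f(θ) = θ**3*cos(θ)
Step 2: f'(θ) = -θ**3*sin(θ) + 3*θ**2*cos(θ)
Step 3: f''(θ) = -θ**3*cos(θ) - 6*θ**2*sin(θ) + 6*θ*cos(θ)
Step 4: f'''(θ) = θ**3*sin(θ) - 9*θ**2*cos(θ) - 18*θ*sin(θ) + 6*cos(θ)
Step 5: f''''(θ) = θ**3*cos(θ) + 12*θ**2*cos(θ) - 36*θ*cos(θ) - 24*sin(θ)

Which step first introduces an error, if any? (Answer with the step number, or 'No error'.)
Step 5

Step 5 is incorrect due to a wrong trig function.
The step shows: θ**3*cos(θ) + 12*θ**2*cos(θ) - 36*θ*cos(θ) - 24*sin(θ)
The correct value should be: θ**3*cos(θ) + 12*θ**2*sin(θ) - 36*θ*cos(θ) - 24*sin(θ)

Explanation: sin(θ) was incorrectly written as cos(θ): the term 12*θ**2*sin(θ) was incorrectly written as 12*θ**2*cos(θ)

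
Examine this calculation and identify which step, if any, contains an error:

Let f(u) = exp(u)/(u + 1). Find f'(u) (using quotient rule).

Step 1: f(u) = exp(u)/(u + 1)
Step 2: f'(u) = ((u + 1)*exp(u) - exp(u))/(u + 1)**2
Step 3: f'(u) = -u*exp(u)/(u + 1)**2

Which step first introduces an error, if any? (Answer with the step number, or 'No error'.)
Step 3

Step 3 is incorrect due to a sign flip.
The step shows: -u*exp(u)/(u + 1)**2
The correct value should be: u*exp(u)/(u + 1)**2

Explanation: The sign of the whole expression was flipped: the term u*exp(u)/(u + 1)**2 was incorrectly written as -u*exp(u)/(u + 1)**2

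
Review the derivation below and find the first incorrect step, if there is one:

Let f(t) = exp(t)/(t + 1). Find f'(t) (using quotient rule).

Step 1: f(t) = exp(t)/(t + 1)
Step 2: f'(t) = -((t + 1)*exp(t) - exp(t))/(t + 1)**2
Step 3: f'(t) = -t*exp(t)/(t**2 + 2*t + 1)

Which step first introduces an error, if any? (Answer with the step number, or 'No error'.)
Step 2

Step 2 is incorrect due to a sign flip.
The step shows: -((t + 1)*exp(t) - exp(t))/(t + 1)**2
The correct value should be: ((t + 1)*exp(t) - exp(t))/(t + 1)**2

Explanation: The sign of the whole expression was flipped: the term ((t + 1)*exp(t) - exp(t))/(t + 1)**2 was incorrectly written as -((t + 1)*exp(t) - exp(t))/(t + 1)**2
The later steps are derived from this incorrect expression, so the error originates in Step 2.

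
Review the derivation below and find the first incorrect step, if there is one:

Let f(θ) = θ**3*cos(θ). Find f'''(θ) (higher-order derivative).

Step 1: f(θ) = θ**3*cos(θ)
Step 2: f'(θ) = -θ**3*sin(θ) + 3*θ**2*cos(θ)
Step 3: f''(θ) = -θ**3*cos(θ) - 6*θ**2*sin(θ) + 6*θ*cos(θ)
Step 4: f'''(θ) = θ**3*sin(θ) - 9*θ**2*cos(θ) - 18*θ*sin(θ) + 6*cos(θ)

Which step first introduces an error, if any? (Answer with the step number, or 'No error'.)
No error

All steps in this derivation are correct.
The final answer f'''(θ) = θ**3*sin(θ) - 9*θ**2*cos(θ) - 18*θ*sin(θ) + 6*cos(θ) is valid.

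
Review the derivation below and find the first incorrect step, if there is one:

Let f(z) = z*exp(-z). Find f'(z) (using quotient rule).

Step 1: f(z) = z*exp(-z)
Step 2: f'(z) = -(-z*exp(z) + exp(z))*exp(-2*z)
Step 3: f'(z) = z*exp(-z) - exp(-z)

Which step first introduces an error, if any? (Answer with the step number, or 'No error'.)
Step 2

Step 2 is incorrect due to a sign flip.
The step shows: -(-z*exp(z) + exp(z))*exp(-2*z)
The correct value should be: (-z*exp(z) + exp(z))*exp(-2*z)

Explanation: The sign of the whole expression was flipped: the term (-z*exp(z) + exp(z))*exp(-2*z) was incorrectly written as -(-z*exp(z) + exp(z))*exp(-2*z)
The later steps are derived from this incorrect expression, so the error originates in Step 2.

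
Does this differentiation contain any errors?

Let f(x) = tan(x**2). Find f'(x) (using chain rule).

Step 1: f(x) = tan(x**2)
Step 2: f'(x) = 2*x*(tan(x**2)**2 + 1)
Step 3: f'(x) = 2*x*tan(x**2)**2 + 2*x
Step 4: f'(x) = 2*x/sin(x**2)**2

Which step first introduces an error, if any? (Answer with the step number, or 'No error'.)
Step 4

Step 4 is incorrect due to a wrong trig function.
The step shows: 2*x/sin(x**2)**2
The correct value should be: 2*x/cos(x**2)**2

Explanation: cos(x**2) was incorrectly written as sin(x**2): the term 2*x/cos(x**2)**2 was incorrectly written as 2*x/sin(x**2)**2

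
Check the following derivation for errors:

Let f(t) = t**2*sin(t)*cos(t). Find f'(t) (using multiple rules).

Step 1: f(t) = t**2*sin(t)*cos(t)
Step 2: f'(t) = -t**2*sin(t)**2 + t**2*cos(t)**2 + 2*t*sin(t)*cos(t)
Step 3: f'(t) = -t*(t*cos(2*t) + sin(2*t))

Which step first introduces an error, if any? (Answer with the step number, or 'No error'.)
Step 3

Step 3 is incorrect due to a sign flip.
The step shows: -t*(t*cos(2*t) + sin(2*t))
The correct value should be: t*(t*cos(2*t) + sin(2*t))

Explanation: The sign of the whole expression was flipped: the term t*(t*cos(2*t) + sin(2*t)) was incorrectly written as -t*(t*cos(2*t) + sin(2*t))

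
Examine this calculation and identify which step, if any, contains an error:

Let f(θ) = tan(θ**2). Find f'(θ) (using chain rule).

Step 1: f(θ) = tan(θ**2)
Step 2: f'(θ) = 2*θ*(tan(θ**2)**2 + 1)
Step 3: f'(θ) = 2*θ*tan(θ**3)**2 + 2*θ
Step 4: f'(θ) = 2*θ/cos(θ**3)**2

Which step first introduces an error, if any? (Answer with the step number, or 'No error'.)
Step 3

Step 3 is incorrect due to a wrong exponent.
The step shows: 2*θ*tan(θ**3)**2 + 2*θ
The correct value should be: 2*θ*tan(θ**2)**2 + 2*θ

Explanation: The exponent 2 on θ was incorrectly written as 3: the term 2*θ*tan(θ**2)**2 was incorrectly written as 2*θ*tan(θ**3)**2
The later steps are derived from this incorrect expression, so the error originates in Step 3.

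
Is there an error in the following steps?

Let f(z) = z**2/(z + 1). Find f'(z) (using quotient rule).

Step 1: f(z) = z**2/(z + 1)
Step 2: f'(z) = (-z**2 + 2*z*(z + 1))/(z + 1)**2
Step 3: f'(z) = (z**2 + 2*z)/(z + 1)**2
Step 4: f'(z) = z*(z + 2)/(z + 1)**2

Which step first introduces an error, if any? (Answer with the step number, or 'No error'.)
No error

All steps in this derivation are correct.
The final answer f'(z) = z*(z + 2)/(z + 1)**2 is valid.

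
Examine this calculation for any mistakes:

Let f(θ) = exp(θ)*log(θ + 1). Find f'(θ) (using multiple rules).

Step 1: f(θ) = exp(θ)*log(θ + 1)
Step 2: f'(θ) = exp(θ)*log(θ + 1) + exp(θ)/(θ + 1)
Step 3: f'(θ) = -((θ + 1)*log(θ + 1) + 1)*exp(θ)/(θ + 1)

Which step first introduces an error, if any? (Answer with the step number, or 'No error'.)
Step 3

Step 3 is incorrect due to a sign flip.
The step shows: -((θ + 1)*log(θ + 1) + 1)*exp(θ)/(θ + 1)
The correct value should be: ((θ + 1)*log(θ + 1) + 1)*exp(θ)/(θ + 1)

Explanation: The sign of the whole expression was flipped: the term ((θ + 1)*log(θ + 1) + 1)*exp(θ)/(θ + 1) was incorrectly written as -((θ + 1)*log(θ + 1) + 1)*exp(θ)/(θ + 1)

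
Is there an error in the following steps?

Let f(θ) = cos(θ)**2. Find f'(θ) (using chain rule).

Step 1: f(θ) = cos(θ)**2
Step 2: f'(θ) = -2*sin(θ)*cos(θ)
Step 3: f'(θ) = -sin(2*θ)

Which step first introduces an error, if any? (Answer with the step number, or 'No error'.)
No error

All steps in this derivation are correct.
The final answer f'(θ) = -sin(2*θ) is valid.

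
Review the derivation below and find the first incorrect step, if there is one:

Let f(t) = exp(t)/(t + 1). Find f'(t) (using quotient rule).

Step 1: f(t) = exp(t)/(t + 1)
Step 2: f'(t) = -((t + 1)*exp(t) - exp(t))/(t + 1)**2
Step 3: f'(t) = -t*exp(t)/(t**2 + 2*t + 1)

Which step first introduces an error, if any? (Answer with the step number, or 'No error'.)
Step 2

Step 2 is incorrect due to a sign flip.
The step shows: -((t + 1)*exp(t) - exp(t))/(t + 1)**2
The correct value should be: ((t + 1)*exp(t) - exp(t))/(t + 1)**2

Explanation: The sign of the whole expression was flipped: the term ((t + 1)*exp(t) - exp(t))/(t + 1)**2 was incorrectly written as -((t + 1)*exp(t) - exp(t))/(t + 1)**2
The later steps are derived from this incorrect expression, so the error originates in Step 2.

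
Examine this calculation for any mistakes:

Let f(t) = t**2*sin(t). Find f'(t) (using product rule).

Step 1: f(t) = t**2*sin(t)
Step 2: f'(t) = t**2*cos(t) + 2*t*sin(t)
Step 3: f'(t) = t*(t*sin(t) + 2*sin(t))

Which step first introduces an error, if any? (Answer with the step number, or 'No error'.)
Step 3

Step 3 is incorrect due to a wrong trig function.
The step shows: t*(t*sin(t) + 2*sin(t))
The correct value should be: t*(t*cos(t) + 2*sin(t))

Explanation: cos(t) was incorrectly written as sin(t): the term t*(t*cos(t) + 2*sin(t)) was incorrectly written as t*(t*sin(t) + 2*sin(t))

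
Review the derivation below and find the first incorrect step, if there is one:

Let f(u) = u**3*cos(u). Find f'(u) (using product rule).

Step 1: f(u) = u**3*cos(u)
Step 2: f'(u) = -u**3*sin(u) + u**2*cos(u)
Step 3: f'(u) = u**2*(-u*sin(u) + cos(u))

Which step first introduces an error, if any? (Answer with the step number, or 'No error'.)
Step 2

Step 2 is incorrect due to a wrong coefficient.
The step shows: -u**3*sin(u) + u**2*cos(u)
The correct value should be: -u**3*sin(u) + 3*u**2*cos(u)

Explanation: The coefficient 3 was incorrectly written as 1: the term 3*u**2*cos(u) was incorrectly written as u**2*cos(u)
The later steps are derived from this incorrect expression, so the error originates in Step 2.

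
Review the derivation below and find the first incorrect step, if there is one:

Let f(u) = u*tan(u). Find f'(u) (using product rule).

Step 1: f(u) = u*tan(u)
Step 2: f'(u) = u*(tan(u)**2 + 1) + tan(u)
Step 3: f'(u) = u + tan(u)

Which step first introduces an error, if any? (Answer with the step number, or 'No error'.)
Step 3

Step 3 is incorrect due to a dropped term.
The step shows: u + tan(u)
The correct value should be: u*tan(u)**2 + u + tan(u)

Explanation: A term was dropped: the term u*tan(u)**2 was incorrectly omitted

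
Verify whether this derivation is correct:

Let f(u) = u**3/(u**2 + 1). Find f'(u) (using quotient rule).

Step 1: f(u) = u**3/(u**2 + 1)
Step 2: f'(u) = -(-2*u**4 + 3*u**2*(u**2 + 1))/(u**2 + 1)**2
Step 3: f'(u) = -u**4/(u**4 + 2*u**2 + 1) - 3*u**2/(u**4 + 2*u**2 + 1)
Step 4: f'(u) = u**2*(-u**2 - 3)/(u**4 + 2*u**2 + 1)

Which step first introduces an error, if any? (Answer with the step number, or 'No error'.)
Step 2

Step 2 is incorrect due to a sign flip.
The step shows: -(-2*u**4 + 3*u**2*(u**2 + 1))/(u**2 + 1)**2
The correct value should be: (-2*u**4 + 3*u**2*(u**2 + 1))/(u**2 + 1)**2

Explanation: The sign of the whole expression was flipped: the term (-2*u**4 + 3*u**2*(u**2 + 1))/(u**2 + 1)**2 was incorrectly written as -(-2*u**4 + 3*u**2*(u**2 + 1))/(u**2 + 1)**2
The later steps are derived from this incorrect expression, so the error originates in Step 2.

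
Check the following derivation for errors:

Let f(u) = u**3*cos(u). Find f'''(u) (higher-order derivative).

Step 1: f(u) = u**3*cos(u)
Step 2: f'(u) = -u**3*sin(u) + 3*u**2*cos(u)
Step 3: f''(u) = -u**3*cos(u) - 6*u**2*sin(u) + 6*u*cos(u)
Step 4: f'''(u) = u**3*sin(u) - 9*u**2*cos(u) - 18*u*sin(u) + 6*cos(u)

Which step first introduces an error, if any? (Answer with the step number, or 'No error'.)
No error

All steps in this derivation are correct.
The final answer f'''(u) = u**3*sin(u) - 9*u**2*cos(u) - 18*u*sin(u) + 6*cos(u) is valid.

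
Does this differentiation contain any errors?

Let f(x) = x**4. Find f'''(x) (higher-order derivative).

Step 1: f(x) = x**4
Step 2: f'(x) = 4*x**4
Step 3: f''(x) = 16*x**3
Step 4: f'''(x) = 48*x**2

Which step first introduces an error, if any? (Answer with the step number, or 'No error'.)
Step 2

Step 2 is incorrect due to a wrong exponent.
The step shows: 4*x**4
The correct value should be: 4*x**3

Explanation: The exponent 3 on x was incorrectly written as 4: the term 4*x**3 was incorrectly written as 4*x**4
The later steps are derived from this incorrect expression, so the error originates in Step 2.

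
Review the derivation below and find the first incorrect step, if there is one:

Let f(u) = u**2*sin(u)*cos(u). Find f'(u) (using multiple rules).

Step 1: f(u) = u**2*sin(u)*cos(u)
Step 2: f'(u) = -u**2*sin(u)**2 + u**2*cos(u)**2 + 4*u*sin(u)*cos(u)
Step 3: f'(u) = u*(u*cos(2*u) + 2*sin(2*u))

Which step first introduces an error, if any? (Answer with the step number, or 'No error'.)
Step 2

Step 2 is incorrect due to a wrong coefficient.
The step shows: -u**2*sin(u)**2 + u**2*cos(u)**2 + 4*u*sin(u)*cos(u)
The correct value should be: -u**2*sin(u)**2 + u**2*cos(u)**2 + 2*u*sin(u)*cos(u)

Explanation: The coefficient 2 was incorrectly written as 4: the term 2*u*sin(u)*cos(u) was incorrectly written as 4*u*sin(u)*cos(u)
The later steps are derived from this incorrect expression, so the error originates in Step 2.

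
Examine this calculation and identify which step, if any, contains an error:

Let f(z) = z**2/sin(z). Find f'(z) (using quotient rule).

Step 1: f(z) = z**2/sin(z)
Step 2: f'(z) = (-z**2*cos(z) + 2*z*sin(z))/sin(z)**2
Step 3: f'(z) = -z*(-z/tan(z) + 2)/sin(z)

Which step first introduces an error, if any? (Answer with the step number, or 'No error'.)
Step 3

Step 3 is incorrect due to a sign flip.
The step shows: -z*(-z/tan(z) + 2)/sin(z)
The correct value should be: z*(-z/tan(z) + 2)/sin(z)

Explanation: The sign of the whole expression was flipped: the term z*(-z/tan(z) + 2)/sin(z) was incorrectly written as -z*(-z/tan(z) + 2)/sin(z)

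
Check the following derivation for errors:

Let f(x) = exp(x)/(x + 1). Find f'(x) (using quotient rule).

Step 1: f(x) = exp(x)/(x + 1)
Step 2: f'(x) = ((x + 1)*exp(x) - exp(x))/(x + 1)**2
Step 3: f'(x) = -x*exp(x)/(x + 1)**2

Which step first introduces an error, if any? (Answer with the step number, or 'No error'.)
Step 3

Step 3 is incorrect due to a sign flip.
The step shows: -x*exp(x)/(x + 1)**2
The correct value should be: x*exp(x)/(x + 1)**2

Explanation: The sign of the whole expression was flipped: the term x*exp(x)/(x + 1)**2 was incorrectly written as -x*exp(x)/(x + 1)**2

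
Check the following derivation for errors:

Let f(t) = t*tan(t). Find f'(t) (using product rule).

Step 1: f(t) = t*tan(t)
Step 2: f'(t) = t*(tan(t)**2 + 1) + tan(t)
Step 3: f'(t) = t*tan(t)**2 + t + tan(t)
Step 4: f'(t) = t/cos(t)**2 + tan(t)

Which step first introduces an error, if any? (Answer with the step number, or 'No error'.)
No error

All steps in this derivation are correct.
The final answer f'(t) = t/cos(t)**2 + tan(t) is valid.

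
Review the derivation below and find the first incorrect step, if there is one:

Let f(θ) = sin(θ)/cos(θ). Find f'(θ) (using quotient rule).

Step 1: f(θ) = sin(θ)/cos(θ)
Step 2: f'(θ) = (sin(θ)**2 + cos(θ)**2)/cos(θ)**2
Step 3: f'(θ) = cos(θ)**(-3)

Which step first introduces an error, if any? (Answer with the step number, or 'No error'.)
Step 3

Step 3 is incorrect due to a wrong exponent.
The step shows: cos(θ)**(-3)
The correct value should be: cos(θ)**(-2)

Explanation: The exponent -2 on cos(θ) was incorrectly written as -3: the term cos(θ)**(-2) was incorrectly written as cos(θ)**(-3)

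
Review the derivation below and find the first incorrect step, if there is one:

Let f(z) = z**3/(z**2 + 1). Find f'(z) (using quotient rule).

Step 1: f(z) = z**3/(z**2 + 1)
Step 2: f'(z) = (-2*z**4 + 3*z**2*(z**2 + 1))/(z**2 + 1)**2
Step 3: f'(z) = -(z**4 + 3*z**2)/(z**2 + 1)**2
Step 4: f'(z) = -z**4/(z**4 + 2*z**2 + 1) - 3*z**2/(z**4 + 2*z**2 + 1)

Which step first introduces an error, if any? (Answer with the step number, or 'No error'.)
Step 3

Step 3 is incorrect due to a sign flip.
The step shows: -(z**4 + 3*z**2)/(z**2 + 1)**2
The correct value should be: (z**4 + 3*z**2)/(z**2 + 1)**2

Explanation: The sign of the whole expression was flipped: the term (z**4 + 3*z**2)/(z**2 + 1)**2 was incorrectly written as -(z**4 + 3*z**2)/(z**2 + 1)**2
The later steps are derived from this incorrect expression, so the error originates in Step 3.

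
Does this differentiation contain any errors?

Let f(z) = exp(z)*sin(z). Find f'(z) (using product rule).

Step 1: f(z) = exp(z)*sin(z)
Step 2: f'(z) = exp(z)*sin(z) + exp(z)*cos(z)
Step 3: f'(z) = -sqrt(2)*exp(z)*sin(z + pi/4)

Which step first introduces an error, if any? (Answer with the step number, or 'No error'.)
Step 3

Step 3 is incorrect due to a sign flip.
The step shows: -sqrt(2)*exp(z)*sin(z + pi/4)
The correct value should be: sqrt(2)*exp(z)*sin(z + pi/4)

Explanation: The sign of the whole expression was flipped: the term sqrt(2)*exp(z)*sin(z + pi/4) was incorrectly written as -sqrt(2)*exp(z)*sin(z + pi/4)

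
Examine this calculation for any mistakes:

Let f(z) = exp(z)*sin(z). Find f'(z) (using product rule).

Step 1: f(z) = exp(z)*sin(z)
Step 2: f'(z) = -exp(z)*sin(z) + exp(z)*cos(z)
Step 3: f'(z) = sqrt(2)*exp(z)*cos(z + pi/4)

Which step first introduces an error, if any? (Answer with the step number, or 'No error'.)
Step 2

Step 2 is incorrect due to a sign flip.
The step shows: -exp(z)*sin(z) + exp(z)*cos(z)
The correct value should be: exp(z)*sin(z) + exp(z)*cos(z)

Explanation: The sign of one term was flipped: the term exp(z)*sin(z) was incorrectly written as -exp(z)*sin(z)
The later steps are derived from this incorrect expression, so the error originates in Step 2.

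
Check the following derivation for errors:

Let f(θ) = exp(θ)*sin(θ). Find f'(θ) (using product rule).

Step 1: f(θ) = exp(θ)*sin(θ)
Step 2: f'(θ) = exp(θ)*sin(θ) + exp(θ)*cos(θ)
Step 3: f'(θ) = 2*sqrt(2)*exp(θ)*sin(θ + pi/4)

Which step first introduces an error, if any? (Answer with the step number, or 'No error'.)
Step 3

Step 3 is incorrect due to a wrong exponent.
The step shows: 2*sqrt(2)*exp(θ)*sin(θ + pi/4)
The correct value should be: sqrt(2)*exp(θ)*sin(θ + pi/4)

Explanation: The exponent 1/2 on 2 was incorrectly written as 3/2: the term sqrt(2)*exp(θ)*sin(θ + pi/4) was incorrectly written as 2*sqrt(2)*exp(θ)*sin(θ + pi/4)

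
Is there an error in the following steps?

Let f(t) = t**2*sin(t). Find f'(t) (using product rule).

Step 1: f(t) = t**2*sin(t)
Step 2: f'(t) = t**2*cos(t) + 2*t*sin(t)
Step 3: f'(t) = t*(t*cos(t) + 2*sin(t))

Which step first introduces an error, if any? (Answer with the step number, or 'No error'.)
No error

All steps in this derivation are correct.
The final answer f'(t) = t*(t*cos(t) + 2*sin(t)) is valid.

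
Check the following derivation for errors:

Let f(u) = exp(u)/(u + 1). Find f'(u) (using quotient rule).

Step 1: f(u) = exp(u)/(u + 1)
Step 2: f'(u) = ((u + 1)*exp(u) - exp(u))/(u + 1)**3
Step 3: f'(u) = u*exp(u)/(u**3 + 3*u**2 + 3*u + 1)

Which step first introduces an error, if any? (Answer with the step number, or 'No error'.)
Step 2

Step 2 is incorrect due to a wrong exponent.
The step shows: ((u + 1)*exp(u) - exp(u))/(u + 1)**3
The correct value should be: ((u + 1)*exp(u) - exp(u))/(u + 1)**2

Explanation: The exponent -2 on u + 1 was incorrectly written as -3: the term ((u + 1)*exp(u) - exp(u))/(u + 1)**2 was incorrectly written as ((u + 1)*exp(u) - exp(u))/(u + 1)**3
The later steps are derived from this incorrect expression, so the error originates in Step 2.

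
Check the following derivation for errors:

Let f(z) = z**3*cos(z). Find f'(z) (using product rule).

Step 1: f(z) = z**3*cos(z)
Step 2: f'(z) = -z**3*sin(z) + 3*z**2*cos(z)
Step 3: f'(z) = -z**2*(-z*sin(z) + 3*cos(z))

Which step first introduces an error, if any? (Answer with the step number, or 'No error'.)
Step 3

Step 3 is incorrect due to a sign flip.
The step shows: -z**2*(-z*sin(z) + 3*cos(z))
The correct value should be: z**2*(-z*sin(z) + 3*cos(z))

Explanation: The sign of the whole expression was flipped: the term z**2*(-z*sin(z) + 3*cos(z)) was incorrectly written as -z**2*(-z*sin(z) + 3*cos(z))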